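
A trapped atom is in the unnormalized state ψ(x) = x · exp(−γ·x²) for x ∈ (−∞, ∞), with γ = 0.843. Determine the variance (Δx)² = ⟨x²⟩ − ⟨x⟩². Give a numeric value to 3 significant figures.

0.890

Compute ⟨x⟩ and ⟨x²⟩ separately, then (Δx)² = ⟨x²⟩ − ⟨x⟩².
Expand each integrand as polynomial × e^(−2γx²) and use ∫x^(2j)·e^(−2γx²) dx = (2j−1)!!/(4γ)^j · √(π/(2γ)), odd powers → 0; here √(π/(2γ)) = 1.3650.
Normalization: ∫|ψ|² dx = 0.40482.
⟨x⟩ = 0.0000 and ⟨x²⟩ = 0.88968.
(Δx)² = 0.88968 − (0.0000)² = 0.88968.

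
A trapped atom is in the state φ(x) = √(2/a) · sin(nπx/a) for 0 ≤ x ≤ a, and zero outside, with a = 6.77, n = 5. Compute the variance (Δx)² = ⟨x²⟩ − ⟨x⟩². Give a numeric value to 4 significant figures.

Compute ⟨x⟩ and ⟨x²⟩ separately, then (Δx)² = ⟨x²⟩ − ⟨x⟩².
With sin²θ = (1 − cos2θ)/2 on 0 ≤ x ≤ a: ∫sin²(nπx/a) dx = a/2, ∫x·sin²(nπx/a) dx = a²/4, ∫x²·sin²(nπx/a) dx = a³·(1/6 − 1/(4n²π²)); higher powers xᵏ the same way, integrating xᵏ·cos(2nπx/a) by parts.
⟨x⟩ = 3.3850 and ⟨x²⟩ = 15.185.
(Δx)² = 15.185 − (3.3850)² = 3.7265.

3.727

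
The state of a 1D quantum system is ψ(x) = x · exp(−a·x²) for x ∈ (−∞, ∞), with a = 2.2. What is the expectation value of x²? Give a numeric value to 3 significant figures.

0.341

⟨x²⟩ = ∫ x²·|ψ|² dx / ∫|ψ|² dx (integrals over the domain).
Expand each integrand as polynomial × e^(−2ax²) and use ∫x^(2j)·e^(−2ax²) dx = (2j−1)!!/(4a)^j · √(π/(2a)), odd powers → 0; here √(π/(2a)) = 0.84498.
State is unnormalized: ∫|ψ|² dx = 0.096021, and ∫ψ*·x²·ψ dx = 0.032734, so ⟨x²⟩ = 0.032734 / 0.096021.
⟨x²⟩ = 0.34091.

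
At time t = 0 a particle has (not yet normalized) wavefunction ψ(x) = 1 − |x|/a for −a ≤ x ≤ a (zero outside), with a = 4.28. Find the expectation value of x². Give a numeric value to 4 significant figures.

⟨x²⟩ = ∫ x²·|ψ|² dx / ∫|ψ|² dx (integrals over the domain).
ψ is even, so ∫ over [−a, a] = 2∫₀ᵃ with ψ = 1 − x/a there: ∫₀ᵃ (1 − x/a)² dx = a/3, ∫₀ᵃ x²(1 − x/a)² dx = a³/30, ∫₀ᵃ x⁴(1 − x/a)² dx = a⁵/105.
State is unnormalized: ∫|ψ|² dx = 2.8533, and ∫ψ*·x²·ψ dx = 5.2269, so ⟨x²⟩ = 5.2269 / 2.8533.
⟨x²⟩ = 1.8318.

1.832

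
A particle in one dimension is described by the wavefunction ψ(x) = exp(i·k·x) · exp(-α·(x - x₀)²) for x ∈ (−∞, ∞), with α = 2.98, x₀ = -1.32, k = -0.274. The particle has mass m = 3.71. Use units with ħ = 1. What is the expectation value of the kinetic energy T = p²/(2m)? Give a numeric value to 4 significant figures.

0.4117

T = −(ħ²/2m) d²/dx², so ⟨T⟩ = −(ħ²/2m) ∫ ψ*·ψ'' dx / ∫|ψ|² dx; with m = 3.71.
Gaussian moments (u = x − x₀): ∫u^(2j)·e^(−2αu²) du = (2j−1)!!/(4α)^j · √(π/(2α)), odd powers integrate to 0; here √(π/(2α)) = 0.72603. Derivatives: ψ′ = (ik − 2αu)·ψ, ψ″ = ((ik − 2αu)² − 2α)·ψ; the odd-in-u pieces drop out.
State is unnormalized: ∫|ψ|² dx = 0.72603, and ∫ψ*·(−ħ²/2m · ψ'') dx = 0.29893, so ⟨T⟩ = 0.29893 / 0.72603.
⟨T⟩ = 0.41174.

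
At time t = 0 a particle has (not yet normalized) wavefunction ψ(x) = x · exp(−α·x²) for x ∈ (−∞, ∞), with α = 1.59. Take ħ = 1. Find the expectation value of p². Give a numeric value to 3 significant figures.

4.77

p² ψ = −ħ² d²ψ/dx²; ⟨p²⟩ = −ħ² ∫ ψ*·ψ'' dx / ∫|ψ|² dx.
Expand each integrand as polynomial × e^(−2αx²) and use ∫x^(2j)·e^(−2αx²) dx = (2j−1)!!/(4α)^j · √(π/(2α)), odd powers → 0; here √(π/(2α)) = 0.99394. Differentiate with the product rule, d/dx e^(−αx²) = −2αx·e^(−αx²).
State is unnormalized: ∫|ψ|² dx = 0.15628, and ∫ψ*·(−ħ² ψ'') dx = 0.74546, so ⟨p²⟩ = 0.74546 / 0.15628.
⟨p²⟩ = 4.7700.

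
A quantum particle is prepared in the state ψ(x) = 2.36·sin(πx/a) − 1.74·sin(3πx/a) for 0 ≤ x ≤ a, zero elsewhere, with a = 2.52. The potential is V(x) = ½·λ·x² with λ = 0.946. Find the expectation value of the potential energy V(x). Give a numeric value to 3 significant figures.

0.788

⟨V⟩ = ∫ V(x)·|ψ|² dx / ∫|ψ|² dx.
On 0 ≤ x ≤ a (j ≠ l): ∫sin²(jπx/a) dx = a/2, ∫sin(jπx/a)·sin(lπx/a) dx = 0; diagonal moments ∫x·sin²(jπx/a) dx = a²/4, ∫x²·sin²(jπx/a) dx = a³·(1/6 − 1/(4j²π²)); cross terms ∫x·sin(jπx/a)·sin(lπx/a) dx = 0 for j + l even and −4jla²/(π²(j² − l²)²) for j + l odd, ∫x²·sin(jπx/a)·sin(lπx/a) dx = (−1)^(j+l)·4jla³/(π²(j² − l²)²); higher powers the same way via product-to-sum and parts.
State is unnormalized: ∫|ψ|² dx = 10.832, and ∫ψ*·V(x)·ψ dx = 8.5326, so ⟨V⟩ = 8.5326 / 10.832.
⟨V⟩ = 0.78768.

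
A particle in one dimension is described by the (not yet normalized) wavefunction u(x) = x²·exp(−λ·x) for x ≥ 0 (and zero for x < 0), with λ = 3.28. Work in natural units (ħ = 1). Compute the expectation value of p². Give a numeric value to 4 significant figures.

p² u = −ħ² d²u/dx²; ⟨p²⟩ = −ħ² ∫ u*·u'' dx / ∫|u|² dx.
Differentiate x²·exp(−λ·x) with the product rule; every integrand then reduces to terms xʲ·e^(−2λx) on [0, ∞), with ∫₀^∞ xʲ·e^(−2λx) dx = j!/(2λ)^(j+1).
State is unnormalized: ∫|u|² dx = 0.0019756, and ∫u*·(−ħ² u'') dx = 0.0070847, so ⟨p²⟩ = 0.0070847 / 0.0019756.
⟨p²⟩ = 3.5861.

3.586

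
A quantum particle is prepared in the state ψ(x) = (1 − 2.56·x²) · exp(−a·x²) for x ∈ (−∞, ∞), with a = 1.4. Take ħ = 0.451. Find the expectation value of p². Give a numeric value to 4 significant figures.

p² ψ = −ħ² d²ψ/dx²; ⟨p²⟩ = −ħ² ∫ ψ*·ψ'' dx / ∫|ψ|² dx.
Expand each integrand as polynomial × e^(−2ax²) and use ∫x^(2j)·e^(−2ax²) dx = (2j−1)!!/(4a)^j · √(π/(2a)), odd powers → 0; here √(π/(2a)) = 1.0592. Differentiate with the product rule, d/dx e^(−ax²) = −2ax·e^(−ax²).
State is unnormalized: ∫|ψ|² dx = 0.75487, and ∫ψ*·(−ħ² ψ'') dx = 1.0187, so ⟨p²⟩ = 1.0187 / 0.75487.
⟨p²⟩ = 1.3494.

1.349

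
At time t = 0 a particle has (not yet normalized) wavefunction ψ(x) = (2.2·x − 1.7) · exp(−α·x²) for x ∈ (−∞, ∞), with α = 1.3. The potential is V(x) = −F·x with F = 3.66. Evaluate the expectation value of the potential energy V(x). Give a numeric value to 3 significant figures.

⟨V⟩ = ∫ V(x)·|ψ|² dx / ∫|ψ|² dx.
Expand each integrand as polynomial × e^(−2αx²) and use ∫x^(2j)·e^(−2αx²) dx = (2j−1)!!/(4α)^j · √(π/(2α)), odd powers → 0; here √(π/(2α)) = 1.0992.
State is unnormalized: ∫|ψ|² dx = 4.1999, and ∫ψ*·V(x)·ψ dx = 5.7872, so ⟨V⟩ = 5.7872 / 4.1999.
⟨V⟩ = 1.3779.

1.38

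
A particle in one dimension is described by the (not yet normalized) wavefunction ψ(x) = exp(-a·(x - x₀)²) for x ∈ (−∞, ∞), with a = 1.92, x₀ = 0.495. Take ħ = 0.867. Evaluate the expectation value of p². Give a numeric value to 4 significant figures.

1.443

p² ψ = −ħ² d²ψ/dx²; ⟨p²⟩ = −ħ² ∫ ψ*·ψ'' dx / ∫|ψ|² dx.
Gaussian moments (u = x − x₀): ∫u^(2j)·e^(−2au²) du = (2j−1)!!/(4a)^j · √(π/(2a)), odd powers integrate to 0; here √(π/(2a)) = 0.90450. Derivatives: d/dx e^(−au²) = −2au·e^(−au²), d²/dx² e^(−au²) = (4a²u² − 2a)·e^(−au²).
State is unnormalized: ∫|ψ|² dx = 0.90450, and ∫ψ*·(−ħ² ψ'') dx = 1.3054, so ⟨p²⟩ = 1.3054 / 0.90450.
⟨p²⟩ = 1.4432.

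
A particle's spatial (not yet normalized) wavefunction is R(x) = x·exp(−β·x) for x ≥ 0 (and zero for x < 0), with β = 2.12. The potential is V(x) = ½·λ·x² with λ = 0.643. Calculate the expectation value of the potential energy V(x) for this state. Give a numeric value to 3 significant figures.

⟨V⟩ = ∫ V(x)·|R|² dx / ∫|R|² dx.
Every integrand reduces to terms xʲ·e^(−2βx) on [0, ∞); use ∫₀^∞ xʲ·e^(−2βx) dx = j!/(2β)^(j+1).
State is unnormalized: ∫|R|² dx = 0.026238, and ∫R*·V(x)·R dx = 0.0056307, so ⟨V⟩ = 0.0056307 / 0.026238.
⟨V⟩ = 0.21460.

0.215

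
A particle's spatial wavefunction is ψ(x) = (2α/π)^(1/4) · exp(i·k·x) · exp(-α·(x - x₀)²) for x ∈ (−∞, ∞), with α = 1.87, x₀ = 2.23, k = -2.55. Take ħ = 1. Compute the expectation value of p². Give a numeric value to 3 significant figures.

p² ψ = −ħ² d²ψ/dx²; ⟨p²⟩ = −ħ² ∫ ψ*·ψ'' dx.
Gaussian moments (u = x − x₀): ∫u^(2j)·e^(−2αu²) du = (2j−1)!!/(4α)^j · √(π/(2α)), odd powers integrate to 0; here √(π/(2α)) = 0.91651. Derivatives: ψ′ = (ik − 2αu)·ψ, ψ″ = ((ik − 2αu)² − 2α)·ψ; the odd-in-u pieces drop out.
⟨p²⟩ = 8.3725.

8.37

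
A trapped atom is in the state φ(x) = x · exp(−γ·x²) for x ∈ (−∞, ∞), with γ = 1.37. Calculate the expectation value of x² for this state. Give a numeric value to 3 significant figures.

0.547

⟨x²⟩ = ∫ x²·|φ|² dx / ∫|φ|² dx (integrals over the domain).
Expand each integrand as polynomial × e^(−2γx²) and use ∫x^(2j)·e^(−2γx²) dx = (2j−1)!!/(4γ)^j · √(π/(2γ)), odd powers → 0; here √(π/(2γ)) = 1.0708.
State is unnormalized: ∫|φ|² dx = 0.19540, and ∫φ*·x²·φ dx = 0.10697, so ⟨x²⟩ = 0.10697 / 0.19540.
⟨x²⟩ = 0.54745.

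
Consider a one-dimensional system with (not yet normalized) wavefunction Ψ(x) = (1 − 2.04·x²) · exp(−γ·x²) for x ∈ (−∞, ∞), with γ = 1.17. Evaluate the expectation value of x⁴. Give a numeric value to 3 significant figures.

⟨x⁴⟩ = ∫ x⁴·|Ψ|² dx / ∫|Ψ|² dx (integrals over the domain).
Expand each integrand as polynomial × e^(−2γx²) and use ∫x^(2j)·e^(−2γx²) dx = (2j−1)!!/(4γ)^j · √(π/(2γ)), odd powers → 0; here √(π/(2γ)) = 1.1587.
State is unnormalized: ∫|Ψ|² dx = 0.80903, and ∫Ψ*·x⁴·Ψ dx = 0.52235, so ⟨x⁴⟩ = 0.52235 / 0.80903.
⟨x⁴⟩ = 0.64565.

0.646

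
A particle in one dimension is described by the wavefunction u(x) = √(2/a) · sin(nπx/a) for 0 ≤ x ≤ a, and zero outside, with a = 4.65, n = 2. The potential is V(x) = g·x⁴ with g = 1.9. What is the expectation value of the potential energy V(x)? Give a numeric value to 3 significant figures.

156.

⟨V⟩ = ∫ V(x)·|u|² dx.
With sin²θ = (1 − cos2θ)/2 on 0 ≤ x ≤ a: ∫sin²(nπx/a) dx = a/2, ∫x·sin²(nπx/a) dx = a²/4, ∫x²·sin²(nπx/a) dx = a³·(1/6 − 1/(4n²π²)); higher powers xᵏ the same way, integrating xᵏ·cos(2nπx/a) by parts.
⟨V⟩ = 156.02.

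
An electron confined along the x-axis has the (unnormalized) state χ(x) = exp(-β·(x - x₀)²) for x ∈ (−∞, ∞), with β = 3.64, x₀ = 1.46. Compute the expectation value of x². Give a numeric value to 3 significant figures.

2.20

⟨x²⟩ = ∫ x²·|χ|² dx / ∫|χ|² dx (integrals over the domain).
Gaussian moments (u = x − x₀): ∫u^(2j)·e^(−2βu²) du = (2j−1)!!/(4β)^j · √(π/(2β)), odd powers integrate to 0; here √(π/(2β)) = 0.65692.
State is unnormalized: ∫|χ|² dx = 0.65692, and ∫χ*·x²·χ dx = 1.4454, so ⟨x²⟩ = 1.4454 / 0.65692.
⟨x²⟩ = 2.2003.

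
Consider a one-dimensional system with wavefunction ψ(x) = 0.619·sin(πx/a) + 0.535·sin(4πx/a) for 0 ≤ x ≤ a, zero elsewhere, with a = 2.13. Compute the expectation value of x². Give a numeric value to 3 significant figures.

1.31

⟨x²⟩ = ∫ x²·|ψ|² dx / ∫|ψ|² dx (integrals over the domain).
On 0 ≤ x ≤ a (j ≠ l): ∫sin²(jπx/a) dx = a/2, ∫sin(jπx/a)·sin(lπx/a) dx = 0; diagonal moments ∫x·sin²(jπx/a) dx = a²/4, ∫x²·sin²(jπx/a) dx = a³·(1/6 − 1/(4j²π²)); cross terms ∫x·sin(jπx/a)·sin(lπx/a) dx = 0 for j + l even and −4jla²/(π²(j² − l²)²) for j + l odd, ∫x²·sin(jπx/a)·sin(lπx/a) dx = (−1)^(j+l)·4jla³/(π²(j² − l²)²); higher powers the same way via product-to-sum and parts.
State is unnormalized: ∫|ψ|² dx = 0.71290, and ∫ψ*·x²·ψ dx = 0.93383, so ⟨x²⟩ = 0.93383 / 0.71290.
⟨x²⟩ = 1.3099.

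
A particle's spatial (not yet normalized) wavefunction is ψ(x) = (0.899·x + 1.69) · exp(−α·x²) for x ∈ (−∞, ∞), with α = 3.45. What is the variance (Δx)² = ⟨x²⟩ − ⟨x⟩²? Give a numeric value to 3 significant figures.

Compute ⟨x⟩ and ⟨x²⟩ separately, then (Δx)² = ⟨x²⟩ − ⟨x⟩².
Expand each integrand as polynomial × e^(−2αx²) and use ∫x^(2j)·e^(−2αx²) dx = (2j−1)!!/(4α)^j · √(π/(2α)), odd powers → 0; here √(π/(2α)) = 0.67476.
Normalization: ∫|ψ|² dx = 1.9667.
⟨x⟩ = 0.075546 and ⟨x²⟩ = 0.075376.
(Δx)² = 0.075376 − (0.075546)² = 0.069669.

0.0697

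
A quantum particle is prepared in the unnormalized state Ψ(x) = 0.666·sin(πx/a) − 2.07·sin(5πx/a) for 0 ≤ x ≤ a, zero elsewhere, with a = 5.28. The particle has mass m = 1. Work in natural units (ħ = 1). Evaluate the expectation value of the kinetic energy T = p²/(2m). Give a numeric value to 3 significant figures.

4.03

T = −(ħ²/2m) d²/dx², so ⟨T⟩ = −(ħ²/2m) ∫ Ψ*·Ψ'' dx / ∫|Ψ|² dx; with m = 1.
d²/dx² sin(jπx/a) = −(jπ/a)²·sin(jπx/a); on 0 ≤ x ≤ a, ∫sin²(jπx/a) dx = a/2 and ∫sin(jπx/a)·sin(lπx/a) dx = 0 for j ≠ l, so only diagonal terms survive in ∫|Ψ|² and ∫Ψ·Ψ″; ∫Ψ·Ψ′ dx = [Ψ²/2] between the walls = 0.
State is unnormalized: ∫|Ψ|² dx = 12.483, and ∫Ψ*·(−ħ²/2m · Ψ'') dx = 50.267, so ⟨T⟩ = 50.267 / 12.483.
⟨T⟩ = 4.0268.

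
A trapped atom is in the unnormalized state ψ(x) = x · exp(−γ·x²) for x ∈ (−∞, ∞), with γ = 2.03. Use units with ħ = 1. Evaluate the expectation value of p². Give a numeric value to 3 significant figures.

p² ψ = −ħ² d²ψ/dx²; ⟨p²⟩ = −ħ² ∫ ψ*·ψ'' dx / ∫|ψ|² dx.
Expand each integrand as polynomial × e^(−2γx²) and use ∫x^(2j)·e^(−2γx²) dx = (2j−1)!!/(4γ)^j · √(π/(2γ)), odd powers → 0; here √(π/(2γ)) = 0.87965. Differentiate with the product rule, d/dx e^(−γx²) = −2γx·e^(−γx²).
State is unnormalized: ∫|ψ|² dx = 0.10833, and ∫ψ*·(−ħ² ψ'') dx = 0.65974, so ⟨p²⟩ = 0.65974 / 0.10833.
⟨p²⟩ = 6.0900.

6.09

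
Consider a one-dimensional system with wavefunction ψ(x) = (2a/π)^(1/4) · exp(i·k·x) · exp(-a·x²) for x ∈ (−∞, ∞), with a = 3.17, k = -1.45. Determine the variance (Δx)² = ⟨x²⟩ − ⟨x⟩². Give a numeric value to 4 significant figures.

0.07886

Compute ⟨x⟩ and ⟨x²⟩ separately, then (Δx)² = ⟨x²⟩ − ⟨x⟩².
Gaussian moments: ∫x^(2j)·e^(−2ax²) dx = (2j−1)!!/(4a)^j · √(π/(2a)), odd powers integrate to 0; here √(π/(2a)) = 0.70393.
⟨x⟩ = 0.0000 and ⟨x²⟩ = 0.078864.
(Δx)² = 0.078864 − (0.0000)² = 0.078864.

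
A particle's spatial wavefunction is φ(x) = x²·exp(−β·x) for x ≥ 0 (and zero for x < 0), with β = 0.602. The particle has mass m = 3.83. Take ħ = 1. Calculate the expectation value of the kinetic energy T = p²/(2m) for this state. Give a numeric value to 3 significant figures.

0.0158

T = −(ħ²/2m) d²/dx², so ⟨T⟩ = −(ħ²/2m) ∫ φ*·φ'' dx / ∫|φ|² dx; with m = 3.83.
Differentiate x²·exp(−β·x) with the product rule; every integrand then reduces to terms xʲ·e^(−2βx) on [0, ∞), with ∫₀^∞ xʲ·e^(−2βx) dx = j!/(2β)^(j+1).
State is unnormalized: ∫|φ|² dx = 9.4859, and ∫φ*·(−ħ²/2m · φ'') dx = 0.14960, so ⟨T⟩ = 0.14960 / 9.4859.
⟨T⟩ = 0.015770.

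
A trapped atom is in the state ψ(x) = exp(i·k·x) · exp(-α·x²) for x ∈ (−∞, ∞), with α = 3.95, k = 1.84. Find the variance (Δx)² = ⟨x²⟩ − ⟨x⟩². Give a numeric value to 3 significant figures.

Compute ⟨x⟩ and ⟨x²⟩ separately, then (Δx)² = ⟨x²⟩ − ⟨x⟩².
Gaussian moments: ∫x^(2j)·e^(−2αx²) dx = (2j−1)!!/(4α)^j · √(π/(2α)), odd powers integrate to 0; here √(π/(2α)) = 0.63061.
Normalization: ∫|ψ|² dx = 0.63061.
⟨x⟩ = 0.0000 and ⟨x²⟩ = 0.063291.
(Δx)² = 0.063291 − (0.0000)² = 0.063291.

0.0633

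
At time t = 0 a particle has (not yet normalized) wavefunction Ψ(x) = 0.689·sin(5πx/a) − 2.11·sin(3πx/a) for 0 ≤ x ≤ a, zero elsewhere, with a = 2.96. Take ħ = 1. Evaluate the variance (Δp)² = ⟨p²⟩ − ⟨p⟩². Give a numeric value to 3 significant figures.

Compute ⟨p⟩ and ⟨p²⟩ separately; (Δp)² = ⟨p²⟩ − ⟨p⟩².
d²/dx² sin(jπx/a) = −(jπ/a)²·sin(jπx/a); on 0 ≤ x ≤ a, ∫sin²(jπx/a) dx = a/2 and ∫sin(jπx/a)·sin(lπx/a) dx = 0 for j ≠ l, so only diagonal terms survive in ∫|Ψ|² and ∫Ψ·Ψ″; ∫Ψ·Ψ′ dx = [Ψ²/2] between the walls = 0.
Normalization: ∫|Ψ|² dx = 7.2917.
⟨p⟩ = 0.0000 and ⟨p²⟩ = 11.875.
(Δp)² = 11.875 − (0.0000)² = 11.875.

11.9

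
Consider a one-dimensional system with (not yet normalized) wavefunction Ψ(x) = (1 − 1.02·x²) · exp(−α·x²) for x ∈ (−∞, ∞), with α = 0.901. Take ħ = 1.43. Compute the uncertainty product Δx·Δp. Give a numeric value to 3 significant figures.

1.10

Δx = √(⟨x²⟩−⟨x⟩²), Δp = √(⟨p²⟩−⟨p⟩²).
Expand each integrand as polynomial × e^(−2αx²) and use ∫x^(2j)·e^(−2αx²) dx = (2j−1)!!/(4α)^j · √(π/(2α)), odd powers → 0; here √(π/(2α)) = 1.3204. Differentiate with the product rule, d/dx e^(−αx²) = −2αx·e^(−αx²).
Normalization: ∫|Ψ|² dx = 0.89028.
⟨x⟩ = 0.0000, ⟨x²⟩ = 0.20715 ⇒ Δx = 0.45514.
⟨p⟩ = 0.0000, ⟨p²⟩ = 5.8114 ⇒ Δp = 2.4107.
Δx·Δp = 1.0972.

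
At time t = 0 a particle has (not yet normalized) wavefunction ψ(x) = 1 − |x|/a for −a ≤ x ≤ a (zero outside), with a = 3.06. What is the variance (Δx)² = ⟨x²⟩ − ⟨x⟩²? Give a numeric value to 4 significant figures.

Compute ⟨x⟩ and ⟨x²⟩ separately, then (Δx)² = ⟨x²⟩ − ⟨x⟩².
ψ is even, so ∫ over [−a, a] = 2∫₀ᵃ with ψ = 1 − x/a there: ∫₀ᵃ (1 − x/a)² dx = a/3, ∫₀ᵃ x²(1 − x/a)² dx = a³/30, ∫₀ᵃ x⁴(1 − x/a)² dx = a⁵/105.
Normalization: ∫|ψ|² dx = 2.0400.
⟨x⟩ = 0.0000 and ⟨x²⟩ = 0.93636.
(Δx)² = 0.93636 − (0.0000)² = 0.93636.

0.9364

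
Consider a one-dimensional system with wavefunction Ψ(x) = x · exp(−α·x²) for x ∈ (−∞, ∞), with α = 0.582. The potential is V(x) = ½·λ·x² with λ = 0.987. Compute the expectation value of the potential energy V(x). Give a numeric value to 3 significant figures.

0.636

⟨V⟩ = ∫ V(x)·|Ψ|² dx / ∫|Ψ|² dx.
Expand each integrand as polynomial × e^(−2αx²) and use ∫x^(2j)·e^(−2αx²) dx = (2j−1)!!/(4α)^j · √(π/(2α)), odd powers → 0; here √(π/(2α)) = 1.6429.
State is unnormalized: ∫|Ψ|² dx = 0.70569, and ∫Ψ*·V(x)·Ψ dx = 0.44879, so ⟨V⟩ = 0.44879 / 0.70569.
⟨V⟩ = 0.63595.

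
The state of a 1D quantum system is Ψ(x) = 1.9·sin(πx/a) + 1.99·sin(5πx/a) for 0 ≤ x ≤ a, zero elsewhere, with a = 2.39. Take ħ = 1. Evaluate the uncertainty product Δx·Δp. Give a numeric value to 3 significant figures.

Δx = √(⟨x²⟩−⟨x⟩²), Δp = √(⟨p²⟩−⟨p⟩²).
On 0 ≤ x ≤ a (j ≠ l): ∫sin²(jπx/a) dx = a/2, ∫sin(jπx/a)·sin(lπx/a) dx = 0; diagonal moments ∫x·sin²(jπx/a) dx = a²/4, ∫x²·sin²(jπx/a) dx = a³·(1/6 − 1/(4j²π²)); cross terms ∫x·sin(jπx/a)·sin(lπx/a) dx = 0 for j + l even and −4jla²/(π²(j² − l²)²) for j + l odd, ∫x²·sin(jπx/a)·sin(lπx/a) dx = (−1)^(j+l)·4jla³/(π²(j² − l²)²); higher powers the same way via product-to-sum and parts. d²/dx² sin(jπx/a) = −(jπ/a)²·sin(jπx/a); on 0 ≤ x ≤ a, ∫sin²(jπx/a) dx = a/2 and ∫sin(jπx/a)·sin(lπx/a) dx = 0 for j ≠ l, so only diagonal terms survive in ∫|Ψ|² and ∫Ψ·Ψ″; ∫Ψ·Ψ′ dx = [Ψ²/2] between the walls = 0.
Normalization: ∫|Ψ|² dx = 9.0463.
⟨x⟩ = 1.1950, ⟨x²⟩ = 1.8001 ⇒ Δx = 0.61000.
⟨p⟩ = 0.0000, ⟨p²⟩ = 23.421 ⇒ Δp = 4.8395.
Δx·Δp = 2.9521.

2.95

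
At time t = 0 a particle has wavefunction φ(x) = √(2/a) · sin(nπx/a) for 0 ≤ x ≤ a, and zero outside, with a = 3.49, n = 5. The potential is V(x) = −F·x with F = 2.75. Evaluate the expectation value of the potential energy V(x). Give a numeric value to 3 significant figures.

-4.80

⟨V⟩ = ∫ V(x)·|φ|² dx.
With sin²θ = (1 − cos2θ)/2 on 0 ≤ x ≤ a: ∫sin²(nπx/a) dx = a/2, ∫x·sin²(nπx/a) dx = a²/4, ∫x²·sin²(nπx/a) dx = a³·(1/6 − 1/(4n²π²)); higher powers xᵏ the same way, integrating xᵏ·cos(2nπx/a) by parts.
⟨V⟩ = -4.7988.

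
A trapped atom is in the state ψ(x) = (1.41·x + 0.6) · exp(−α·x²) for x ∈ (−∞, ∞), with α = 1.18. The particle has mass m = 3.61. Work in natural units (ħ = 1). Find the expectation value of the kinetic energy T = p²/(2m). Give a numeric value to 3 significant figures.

T = −(ħ²/2m) d²/dx², so ⟨T⟩ = −(ħ²/2m) ∫ ψ*·ψ'' dx / ∫|ψ|² dx; with m = 3.61.
Expand each integrand as polynomial × e^(−2αx²) and use ∫x^(2j)·e^(−2αx²) dx = (2j−1)!!/(4α)^j · √(π/(2α)), odd powers → 0; here √(π/(2α)) = 1.1538. Differentiate with the product rule, d/dx e^(−αx²) = −2αx·e^(−αx²).
State is unnormalized: ∫|ψ|² dx = 0.90133, and ∫ψ*·(−ħ²/2m · ψ'') dx = 0.30616, so ⟨T⟩ = 0.30616 / 0.90133.
⟨T⟩ = 0.33967.

0.340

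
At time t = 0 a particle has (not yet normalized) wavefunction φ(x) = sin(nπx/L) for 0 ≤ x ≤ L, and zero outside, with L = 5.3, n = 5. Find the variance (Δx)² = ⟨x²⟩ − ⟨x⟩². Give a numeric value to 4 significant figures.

Compute ⟨x⟩ and ⟨x²⟩ separately, then (Δx)² = ⟨x²⟩ − ⟨x⟩².
With sin²θ = (1 − cos2θ)/2 on 0 ≤ x ≤ L: ∫sin²(nπx/L) dx = L/2, ∫x·sin²(nπx/L) dx = L²/4, ∫x²·sin²(nπx/L) dx = L³·(1/6 − 1/(4n²π²)); higher powers xᵏ the same way, integrating xᵏ·cos(2nπx/L) by parts.
Normalization: ∫|φ|² dx = 2.6500.
⟨x⟩ = 2.6500 and ⟨x²⟩ = 9.3064.
(Δx)² = 9.3064 − (2.6500)² = 2.2839.

2.284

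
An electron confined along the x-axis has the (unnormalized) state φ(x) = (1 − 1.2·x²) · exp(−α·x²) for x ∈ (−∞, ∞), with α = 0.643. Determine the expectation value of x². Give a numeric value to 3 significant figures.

0.792

⟨x²⟩ = ∫ x²·|φ|² dx / ∫|φ|² dx (integrals over the domain).
Expand each integrand as polynomial × e^(−2αx²) and use ∫x^(2j)·e^(−2αx²) dx = (2j−1)!!/(4α)^j · √(π/(2α)), odd powers → 0; here √(π/(2α)) = 1.5630.
State is unnormalized: ∫|φ|² dx = 1.1252, and ∫φ*·x²·φ dx = 0.89078, so ⟨x²⟩ = 0.89078 / 1.1252.
⟨x²⟩ = 0.79165.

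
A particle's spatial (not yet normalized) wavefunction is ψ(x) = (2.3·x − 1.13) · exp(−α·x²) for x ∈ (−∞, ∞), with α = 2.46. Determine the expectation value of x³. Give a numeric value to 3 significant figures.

-0.0888

⟨x³⟩ = ∫ x³·|ψ|² dx / ∫|ψ|² dx (integrals over the domain).
Expand each integrand as polynomial × e^(−2αx²) and use ∫x^(2j)·e^(−2αx²) dx = (2j−1)!!/(4α)^j · √(π/(2α)), odd powers → 0; here √(π/(2α)) = 0.79908.
State is unnormalized: ∫|ψ|² dx = 1.4499, and ∫ψ*·x³·ψ dx = -0.12869, so ⟨x³⟩ = -0.12869 / 1.4499.
⟨x³⟩ = -0.088759.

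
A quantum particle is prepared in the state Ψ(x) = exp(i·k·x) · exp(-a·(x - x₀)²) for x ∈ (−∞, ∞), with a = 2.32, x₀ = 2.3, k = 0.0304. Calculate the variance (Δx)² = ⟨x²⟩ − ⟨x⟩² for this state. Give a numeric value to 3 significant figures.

Compute ⟨x⟩ and ⟨x²⟩ separately, then (Δx)² = ⟨x²⟩ − ⟨x⟩².
Gaussian moments (u = x − x₀): ∫u^(2j)·e^(−2au²) du = (2j−1)!!/(4a)^j · √(π/(2a)), odd powers integrate to 0; here √(π/(2a)) = 0.82284.
Normalization: ∫|Ψ|² dx = 0.82284.
⟨x⟩ = 2.3000 and ⟨x²⟩ = 5.3978.
(Δx)² = 5.3978 − (2.3000)² = 0.10776.

0.108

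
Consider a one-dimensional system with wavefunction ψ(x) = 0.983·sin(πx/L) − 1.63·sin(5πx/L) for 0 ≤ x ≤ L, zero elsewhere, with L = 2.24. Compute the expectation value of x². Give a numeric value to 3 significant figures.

1.57

⟨x²⟩ = ∫ x²·|ψ|² dx / ∫|ψ|² dx (integrals over the domain).
On 0 ≤ x ≤ L (j ≠ l): ∫sin²(jπx/L) dx = L/2, ∫sin(jπx/L)·sin(lπx/L) dx = 0; diagonal moments ∫x·sin²(jπx/L) dx = L²/4, ∫x²·sin²(jπx/L) dx = L³·(1/6 − 1/(4j²π²)); cross terms ∫x·sin(jπx/L)·sin(lπx/L) dx = 0 for j + l even and −4jlL²/(π²(j² − l²)²) for j + l odd, ∫x²·sin(jπx/L)·sin(lπx/L) dx = (−1)^(j+l)·4jlL³/(π²(j² − l²)²); higher powers the same way via product-to-sum and parts.
State is unnormalized: ∫|ψ|² dx = 4.0580, and ∫ψ*·x²·ψ dx = 6.3550, so ⟨x²⟩ = 6.3550 / 4.0580.
⟨x²⟩ = 1.5661.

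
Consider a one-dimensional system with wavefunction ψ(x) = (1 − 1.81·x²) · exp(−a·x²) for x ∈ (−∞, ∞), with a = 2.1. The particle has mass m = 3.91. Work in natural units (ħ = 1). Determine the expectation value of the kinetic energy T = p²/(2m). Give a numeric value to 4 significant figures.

0.6657

T = −(ħ²/2m) d²/dx², so ⟨T⟩ = −(ħ²/2m) ∫ ψ*·ψ'' dx / ∫|ψ|² dx; with m = 3.91.
Expand each integrand as polynomial × e^(−2ax²) and use ∫x^(2j)·e^(−2ax²) dx = (2j−1)!!/(4a)^j · √(π/(2a)), odd powers → 0; here √(π/(2a)) = 0.86487. Differentiate with the product rule, d/dx e^(−ax²) = −2ax·e^(−ax²).
State is unnormalized: ∫|ψ|² dx = 0.61262, and ∫ψ*·(−ħ²/2m · ψ'') dx = 0.40783, so ⟨T⟩ = 0.40783 / 0.61262.
⟨T⟩ = 0.66571.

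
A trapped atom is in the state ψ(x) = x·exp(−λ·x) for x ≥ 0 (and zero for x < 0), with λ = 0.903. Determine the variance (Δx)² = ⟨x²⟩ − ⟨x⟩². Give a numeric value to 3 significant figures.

0.920

Compute ⟨x⟩ and ⟨x²⟩ separately, then (Δx)² = ⟨x²⟩ − ⟨x⟩².
Every integrand reduces to terms xʲ·e^(−2λx) on [0, ∞); use ∫₀^∞ xʲ·e^(−2λx) dx = j!/(2λ)^(j+1).
Normalization: ∫|ψ|² dx = 0.33953.
⟨x⟩ = 1.6611 and ⟨x²⟩ = 3.6791.
(Δx)² = 3.6791 − (1.6611)² = 0.91978.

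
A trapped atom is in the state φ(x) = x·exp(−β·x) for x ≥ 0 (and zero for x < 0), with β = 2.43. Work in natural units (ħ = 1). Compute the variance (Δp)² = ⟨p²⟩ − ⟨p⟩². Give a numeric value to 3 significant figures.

Compute ⟨p⟩ and ⟨p²⟩ separately; (Δp)² = ⟨p²⟩ − ⟨p⟩².
Differentiate x·exp(−β·x) with the product rule; every integrand then reduces to terms xʲ·e^(−2βx) on [0, ∞), with ∫₀^∞ xʲ·e^(−2βx) dx = j!/(2β)^(j+1).
Normalization: ∫|φ|² dx = 0.017423.
⟨p⟩ = 0.0000 and ⟨p²⟩ = 5.9049.
(Δp)² = 5.9049 − (0.0000)² = 5.9049.

5.90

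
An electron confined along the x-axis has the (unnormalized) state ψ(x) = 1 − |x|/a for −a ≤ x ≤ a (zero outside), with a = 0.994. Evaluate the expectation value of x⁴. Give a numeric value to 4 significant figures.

⟨x⁴⟩ = ∫ x⁴·|ψ|² dx / ∫|ψ|² dx (integrals over the domain).
ψ is even, so ∫ over [−a, a] = 2∫₀ᵃ with ψ = 1 − x/a there: ∫₀ᵃ (1 − x/a)² dx = a/3, ∫₀ᵃ x²(1 − x/a)² dx = a³/30, ∫₀ᵃ x⁴(1 − x/a)² dx = a⁵/105.
State is unnormalized: ∫|ψ|² dx = 0.66267, and ∫ψ*·x⁴·ψ dx = 0.018483, so ⟨x⁴⟩ = 0.018483 / 0.66267.
⟨x⁴⟩ = 0.027892.

0.02789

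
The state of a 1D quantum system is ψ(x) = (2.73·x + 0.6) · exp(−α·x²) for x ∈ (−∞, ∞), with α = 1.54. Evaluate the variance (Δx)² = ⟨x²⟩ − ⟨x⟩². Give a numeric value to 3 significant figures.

Compute ⟨x⟩ and ⟨x²⟩ separately, then (Δx)² = ⟨x²⟩ − ⟨x⟩².
Expand each integrand as polynomial × e^(−2αx²) and use ∫x^(2j)·e^(−2αx²) dx = (2j−1)!!/(4α)^j · √(π/(2α)), odd powers → 0; here √(π/(2α)) = 1.0099.
Normalization: ∫|ψ|² dx = 1.5855.
⟨x⟩ = 0.33876 and ⟨x²⟩ = 0.41256.
(Δx)² = 0.41256 − (0.33876)² = 0.29780.

0.298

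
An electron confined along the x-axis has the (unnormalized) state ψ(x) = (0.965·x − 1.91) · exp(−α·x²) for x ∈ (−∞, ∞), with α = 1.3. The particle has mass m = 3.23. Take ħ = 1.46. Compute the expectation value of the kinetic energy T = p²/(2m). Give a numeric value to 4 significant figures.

0.4691

T = −(ħ²/2m) d²/dx², so ⟨T⟩ = −(ħ²/2m) ∫ ψ*·ψ'' dx / ∫|ψ|² dx; with m = 3.23.
Expand each integrand as polynomial × e^(−2αx²) and use ∫x^(2j)·e^(−2αx²) dx = (2j−1)!!/(4α)^j · √(π/(2α)), odd powers → 0; here √(π/(2α)) = 1.0992. Differentiate with the product rule, d/dx e^(−αx²) = −2αx·e^(−αx²).
State is unnormalized: ∫|ψ|² dx = 4.2069, and ∫ψ*·(−ħ²/2m · ψ'') dx = 1.9735, so ⟨T⟩ = 1.9735 / 4.2069.
⟨T⟩ = 0.46910.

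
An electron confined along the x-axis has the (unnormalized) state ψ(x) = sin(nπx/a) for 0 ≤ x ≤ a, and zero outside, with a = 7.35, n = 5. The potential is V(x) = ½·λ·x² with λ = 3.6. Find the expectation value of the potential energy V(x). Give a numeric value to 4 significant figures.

32.22

⟨V⟩ = ∫ V(x)·|ψ|² dx / ∫|ψ|² dx.
With sin²θ = (1 − cos2θ)/2 on 0 ≤ x ≤ a: ∫sin²(nπx/a) dx = a/2, ∫x·sin²(nπx/a) dx = a²/4, ∫x²·sin²(nπx/a) dx = a³·(1/6 − 1/(4n²π²)); higher powers xᵏ the same way, integrating xᵏ·cos(2nπx/a) by parts.
State is unnormalized: ∫|ψ|² dx = 3.6750, and ∫ψ*·V(x)·ψ dx = 118.40, so ⟨V⟩ = 118.40 / 3.6750.
⟨V⟩ = 32.216.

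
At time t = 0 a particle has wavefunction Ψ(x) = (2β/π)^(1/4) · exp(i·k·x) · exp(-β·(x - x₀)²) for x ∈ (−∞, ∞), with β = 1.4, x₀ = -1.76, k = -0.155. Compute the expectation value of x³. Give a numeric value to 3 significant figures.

⟨x³⟩ = ∫ x³·|Ψ|² dx (integrals over the domain).
Gaussian moments (u = x − x₀): ∫u^(2j)·e^(−2βu²) du = (2j−1)!!/(4β)^j · √(π/(2β)), odd powers integrate to 0; here √(π/(2β)) = 1.0592.
⟨x³⟩ = -6.3946.

-6.39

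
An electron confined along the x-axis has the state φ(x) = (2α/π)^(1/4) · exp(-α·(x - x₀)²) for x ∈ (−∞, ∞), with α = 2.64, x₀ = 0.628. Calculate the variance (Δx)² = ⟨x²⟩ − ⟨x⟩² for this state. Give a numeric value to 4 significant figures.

0.09470

Compute ⟨x⟩ and ⟨x²⟩ separately, then (Δx)² = ⟨x²⟩ − ⟨x⟩².
Gaussian moments (u = x − x₀): ∫u^(2j)·e^(−2αu²) du = (2j−1)!!/(4α)^j · √(π/(2α)), odd powers integrate to 0; here √(π/(2α)) = 0.77136.
⟨x⟩ = 0.62800 and ⟨x²⟩ = 0.48908.
(Δx)² = 0.48908 − (0.62800)² = 0.094697.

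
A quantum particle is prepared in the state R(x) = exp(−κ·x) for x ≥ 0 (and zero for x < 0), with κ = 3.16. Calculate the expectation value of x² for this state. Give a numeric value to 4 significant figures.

0.05007

⟨x²⟩ = ∫ x²·|R|² dx / ∫|R|² dx (integrals over the domain).
Every integrand reduces to terms xʲ·e^(−2κx) on [0, ∞); use ∫₀^∞ xʲ·e^(−2κx) dx = j!/(2κ)^(j+1).
State is unnormalized: ∫|R|² dx = 0.15823, and ∫R*·x²·R dx = 0.0079228, so ⟨x²⟩ = 0.0079228 / 0.15823.
⟨x²⟩ = 0.050072.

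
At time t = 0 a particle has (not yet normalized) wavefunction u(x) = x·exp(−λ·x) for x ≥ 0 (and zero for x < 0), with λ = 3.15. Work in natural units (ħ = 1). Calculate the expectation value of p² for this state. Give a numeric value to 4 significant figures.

p² u = −ħ² d²u/dx²; ⟨p²⟩ = −ħ² ∫ u*·u'' dx / ∫|u|² dx.
Differentiate x·exp(−λ·x) with the product rule; every integrand then reduces to terms xʲ·e^(−2λx) on [0, ∞), with ∫₀^∞ xʲ·e^(−2λx) dx = j!/(2λ)^(j+1).
State is unnormalized: ∫|u|² dx = 0.0079985, and ∫u*·(−ħ² u'') dx = 0.079365, so ⟨p²⟩ = 0.079365 / 0.0079985.
⟨p²⟩ = 9.9225.

9.923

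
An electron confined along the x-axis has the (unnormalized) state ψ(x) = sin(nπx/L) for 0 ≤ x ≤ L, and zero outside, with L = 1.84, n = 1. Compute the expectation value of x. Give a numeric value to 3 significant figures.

0.920

⟨x⟩ = ∫ x·|ψ|² dx / ∫|ψ|² dx (integrals over the domain).
With sin²θ = (1 − cos2θ)/2 on 0 ≤ x ≤ L: ∫sin²(nπx/L) dx = L/2, ∫x·sin²(nπx/L) dx = L²/4, ∫x²·sin²(nπx/L) dx = L³·(1/6 − 1/(4n²π²)); higher powers xᵏ the same way, integrating xᵏ·cos(2nπx/L) by parts.
State is unnormalized: ∫|ψ|² dx = 0.92000, and ∫ψ*·x·ψ dx = 0.84640, so ⟨x⟩ = 0.84640 / 0.92000.
⟨x⟩ = 0.92000.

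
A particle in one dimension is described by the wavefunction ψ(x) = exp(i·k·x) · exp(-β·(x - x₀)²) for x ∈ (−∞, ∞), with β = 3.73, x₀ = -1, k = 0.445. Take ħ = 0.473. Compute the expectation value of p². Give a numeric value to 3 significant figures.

0.879

p² ψ = −ħ² d²ψ/dx²; ⟨p²⟩ = −ħ² ∫ ψ*·ψ'' dx / ∫|ψ|² dx.
Gaussian moments (u = x − x₀): ∫u^(2j)·e^(−2βu²) du = (2j−1)!!/(4β)^j · √(π/(2β)), odd powers integrate to 0; here √(π/(2β)) = 0.64894. Derivatives: ψ′ = (ik − 2βu)·ψ, ψ″ = ((ik − 2βu)² − 2β)·ψ; the odd-in-u pieces drop out.
State is unnormalized: ∫|ψ|² dx = 0.64894, and ∫ψ*·(−ħ² ψ'') dx = 0.57030, so ⟨p²⟩ = 0.57030 / 0.64894.
⟨p²⟩ = 0.87881.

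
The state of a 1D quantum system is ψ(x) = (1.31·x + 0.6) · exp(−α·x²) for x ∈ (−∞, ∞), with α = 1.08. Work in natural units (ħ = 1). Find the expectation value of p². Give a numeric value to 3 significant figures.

2.21

p² ψ = −ħ² d²ψ/dx²; ⟨p²⟩ = −ħ² ∫ ψ*·ψ'' dx / ∫|ψ|² dx.
Expand each integrand as polynomial × e^(−2αx²) and use ∫x^(2j)·e^(−2αx²) dx = (2j−1)!!/(4α)^j · √(π/(2α)), odd powers → 0; here √(π/(2α)) = 1.2060. Differentiate with the product rule, d/dx e^(−αx²) = −2αx·e^(−αx²).
State is unnormalized: ∫|ψ|² dx = 0.91324, and ∫ψ*·(−ħ² ψ'') dx = 2.0211, so ⟨p²⟩ = 2.0211 / 0.91324.
⟨p²⟩ = 2.2131.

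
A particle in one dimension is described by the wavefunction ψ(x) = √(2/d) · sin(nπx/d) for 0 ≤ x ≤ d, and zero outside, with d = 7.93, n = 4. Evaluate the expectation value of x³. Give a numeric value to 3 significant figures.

122.

⟨x³⟩ = ∫ x³·|ψ|² dx (integrals over the domain).
With sin²θ = (1 − cos2θ)/2 on 0 ≤ x ≤ d: ∫sin²(nπx/d) dx = d/2, ∫x·sin²(nπx/d) dx = d²/4, ∫x²·sin²(nπx/d) dx = d³·(1/6 − 1/(4n²π²)); higher powers xᵏ the same way, integrating xᵏ·cos(2nπx/d) by parts.
⟨x³⟩ = 122.30.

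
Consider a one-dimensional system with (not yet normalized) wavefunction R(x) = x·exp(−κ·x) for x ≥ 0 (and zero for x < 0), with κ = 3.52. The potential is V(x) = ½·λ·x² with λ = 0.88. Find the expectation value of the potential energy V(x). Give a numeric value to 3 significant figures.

⟨V⟩ = ∫ V(x)·|R|² dx / ∫|R|² dx.
Every integrand reduces to terms xʲ·e^(−2κx) on [0, ∞); use ∫₀^∞ xʲ·e^(−2κx) dx = j!/(2κ)^(j+1).
State is unnormalized: ∫|R|² dx = 0.0057321, and ∫R*·V(x)·R dx = 0.00061066, so ⟨V⟩ = 0.00061066 / 0.0057321.
⟨V⟩ = 0.10653.

0.107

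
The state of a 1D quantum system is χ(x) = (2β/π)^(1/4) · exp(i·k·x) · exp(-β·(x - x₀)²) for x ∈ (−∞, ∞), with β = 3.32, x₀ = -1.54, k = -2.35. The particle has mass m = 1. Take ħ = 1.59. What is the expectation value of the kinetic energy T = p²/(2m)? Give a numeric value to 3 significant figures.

11.2

T = −(ħ²/2m) d²/dx², so ⟨T⟩ = −(ħ²/2m) ∫ χ*·χ'' dx; with m = 1.
Gaussian moments (u = x − x₀): ∫u^(2j)·e^(−2βu²) du = (2j−1)!!/(4β)^j · √(π/(2β)), odd powers integrate to 0; here √(π/(2β)) = 0.68785. Derivatives: χ′ = (ik − 2βu)·χ, χ″ = ((ik − 2βu)² − 2β)·χ; the odd-in-u pieces drop out.
⟨T⟩ = 11.177.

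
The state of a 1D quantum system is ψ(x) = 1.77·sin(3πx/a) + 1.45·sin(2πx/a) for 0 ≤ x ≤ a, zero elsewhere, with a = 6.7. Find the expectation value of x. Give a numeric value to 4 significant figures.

2.072

⟨x⟩ = ∫ x·|ψ|² dx / ∫|ψ|² dx (integrals over the domain).
On 0 ≤ x ≤ a (j ≠ l): ∫sin²(jπx/a) dx = a/2, ∫sin(jπx/a)·sin(lπx/a) dx = 0; diagonal moments ∫x·sin²(jπx/a) dx = a²/4, ∫x²·sin²(jπx/a) dx = a³·(1/6 − 1/(4j²π²)); cross terms ∫x·sin(jπx/a)·sin(lπx/a) dx = 0 for j + l even and −4jla²/(π²(j² − l²)²) for j + l odd, ∫x²·sin(jπx/a)·sin(lπx/a) dx = (−1)^(j+l)·4jla³/(π²(j² − l²)²); higher powers the same way via product-to-sum and parts.
State is unnormalized: ∫|ψ|² dx = 17.539, and ∫ψ*·x·ψ dx = 36.342, so ⟨x⟩ = 36.342 / 17.539.
⟨x⟩ = 2.0721.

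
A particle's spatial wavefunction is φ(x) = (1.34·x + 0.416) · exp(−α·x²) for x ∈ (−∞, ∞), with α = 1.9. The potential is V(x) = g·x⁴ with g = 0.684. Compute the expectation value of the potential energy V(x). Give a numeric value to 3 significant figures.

⟨V⟩ = ∫ V(x)·|φ|² dx / ∫|φ|² dx.
Expand each integrand as polynomial × e^(−2αx²) and use ∫x^(2j)·e^(−2αx²) dx = (2j−1)!!/(4α)^j · √(π/(2α)), odd powers → 0; here √(π/(2α)) = 0.90925.
State is unnormalized: ∫|φ|² dx = 0.37217, and ∫φ*·V(x)·φ dx = 0.043749, so ⟨V⟩ = 0.043749 / 0.37217.
⟨V⟩ = 0.11755.

0.118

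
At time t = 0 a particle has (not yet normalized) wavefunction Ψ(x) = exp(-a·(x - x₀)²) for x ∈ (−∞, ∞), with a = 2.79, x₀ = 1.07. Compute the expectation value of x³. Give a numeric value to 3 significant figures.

⟨x³⟩ = ∫ x³·|Ψ|² dx / ∫|Ψ|² dx (integrals over the domain).
Gaussian moments (u = x − x₀): ∫u^(2j)·e^(−2au²) du = (2j−1)!!/(4a)^j · √(π/(2a)), odd powers integrate to 0; here √(π/(2a)) = 0.75034.
State is unnormalized: ∫|Ψ|² dx = 0.75034, and ∫Ψ*·x³·Ψ dx = 1.1350, so ⟨x³⟩ = 1.1350 / 0.75034.
⟨x³⟩ = 1.5127.

1.51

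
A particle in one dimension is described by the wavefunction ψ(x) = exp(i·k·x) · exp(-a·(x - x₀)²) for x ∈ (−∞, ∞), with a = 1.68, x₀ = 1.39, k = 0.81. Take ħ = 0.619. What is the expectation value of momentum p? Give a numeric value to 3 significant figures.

p ψ = −iħ dψ/dx; then ⟨p⟩ = ∫ ψ*·(pψ) dx / ∫|ψ|² dx.
Gaussian moments (u = x − x₀): ∫u^(2j)·e^(−2au²) du = (2j−1)!!/(4a)^j · √(π/(2a)), odd powers integrate to 0; here √(π/(2a)) = 0.96695. Derivatives: ψ′ = (ik − 2au)·ψ, ψ″ = ((ik − 2au)² − 2a)·ψ; the odd-in-u pieces drop out.
State is unnormalized: ∫|ψ|² dx = 0.96695, and ∫ψ*·(−iħ ψ') dx = 0.48482, so ⟨p⟩ = 0.48482 / 0.96695.
⟨p⟩ = 0.50139.

0.501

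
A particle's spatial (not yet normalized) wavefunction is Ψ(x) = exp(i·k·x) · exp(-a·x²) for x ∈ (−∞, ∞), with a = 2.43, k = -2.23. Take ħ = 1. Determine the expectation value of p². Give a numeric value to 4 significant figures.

7.403

p² Ψ = −ħ² d²Ψ/dx²; ⟨p²⟩ = −ħ² ∫ Ψ*·Ψ'' dx / ∫|Ψ|² dx.
Gaussian moments: ∫x^(2j)·e^(−2ax²) dx = (2j−1)!!/(4a)^j · √(π/(2a)), odd powers integrate to 0; here √(π/(2a)) = 0.80400. Derivatives: Ψ′ = (ik − 2ax)·Ψ, Ψ″ = ((ik − 2ax)² − 2a)·Ψ; the odd-in-x pieces drop out.
State is unnormalized: ∫|Ψ|² dx = 0.80400, and ∫Ψ*·(−ħ² Ψ'') dx = 5.9519, so ⟨p²⟩ = 5.9519 / 0.80400.
⟨p²⟩ = 7.4029.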